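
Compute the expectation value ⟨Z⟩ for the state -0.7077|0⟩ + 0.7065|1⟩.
0.001697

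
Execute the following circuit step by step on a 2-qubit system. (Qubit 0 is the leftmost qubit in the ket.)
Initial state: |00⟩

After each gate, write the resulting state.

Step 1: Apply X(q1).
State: |01⟩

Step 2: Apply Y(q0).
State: i|11⟩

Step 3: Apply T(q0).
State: (-1/√2 + (1/√2)i)|11⟩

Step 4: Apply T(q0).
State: -|11⟩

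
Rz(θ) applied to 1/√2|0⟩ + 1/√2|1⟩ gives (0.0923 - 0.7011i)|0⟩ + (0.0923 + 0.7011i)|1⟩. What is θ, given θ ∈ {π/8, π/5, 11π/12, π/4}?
11π/12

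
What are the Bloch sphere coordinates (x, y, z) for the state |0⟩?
(0, 0, 1)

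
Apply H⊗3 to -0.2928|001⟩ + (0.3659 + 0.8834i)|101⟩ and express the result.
(0.02584 + 0.3123i)|000⟩ + (-0.02584 - 0.3123i)|001⟩ + (0.02584 + 0.3123i)|010⟩ + (-0.02584 - 0.3123i)|011⟩ + (-0.2329 - 0.3123i)|100⟩ + (0.2329 + 0.3123i)|101⟩ + (-0.2329 - 0.3123i)|110⟩ + (0.2329 + 0.3123i)|111⟩

H⊗3 gives amp(|y⟩) = (1/2√2) Σ_x (−1)^(x·y) amp(|x⟩), where x·y is the number of positions in which both x and y have a 1.
|000⟩: (-0.2928 + (0.3659 + 0.8834i))/(2√2) = (0.02584 + 0.3123i)
|001⟩: (0.2928 - (0.3659 + 0.8834i))/(2√2) = (-0.02584 - 0.3123i)
|010⟩: (-0.2928 + (0.3659 + 0.8834i))/(2√2) = (0.02584 + 0.3123i)
|011⟩: (0.2928 - (0.3659 + 0.8834i))/(2√2) = (-0.02584 - 0.3123i)
|100⟩: (-0.2928 - (0.3659 + 0.8834i))/(2√2) = (-0.2329 - 0.3123i)
|101⟩: (0.2928 + (0.3659 + 0.8834i))/(2√2) = (0.2329 + 0.3123i)
|110⟩: (-0.2928 - (0.3659 + 0.8834i))/(2√2) = (-0.2329 - 0.3123i)
|111⟩: (0.2928 + (0.3659 + 0.8834i))/(2√2) = (0.2329 + 0.3123i)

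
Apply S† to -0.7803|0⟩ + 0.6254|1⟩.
-0.7803|0⟩ - 0.6254i|1⟩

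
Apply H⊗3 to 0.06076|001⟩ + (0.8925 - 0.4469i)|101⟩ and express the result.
(0.337 - 0.158i)|000⟩ + (-0.337 + 0.158i)|001⟩ + (0.337 - 0.158i)|010⟩ + (-0.337 + 0.158i)|011⟩ + (-0.2941 + 0.158i)|100⟩ + (0.2941 - 0.158i)|101⟩ + (-0.2941 + 0.158i)|110⟩ + (0.2941 - 0.158i)|111⟩

H⊗3 gives amp(|y⟩) = (1/2√2) Σ_x (−1)^(x·y) amp(|x⟩), where x·y is the number of positions in which both x and y have a 1.
|000⟩: (0.06076 + (0.8925 - 0.4469i))/(2√2) = (0.337 - 0.158i)
|001⟩: (-0.06076 - (0.8925 - 0.4469i))/(2√2) = (-0.337 + 0.158i)
|010⟩: (0.06076 + (0.8925 - 0.4469i))/(2√2) = (0.337 - 0.158i)
|011⟩: (-0.06076 - (0.8925 - 0.4469i))/(2√2) = (-0.337 + 0.158i)
|100⟩: (0.06076 - (0.8925 - 0.4469i))/(2√2) = (-0.2941 + 0.158i)
|101⟩: (-0.06076 + (0.8925 - 0.4469i))/(2√2) = (0.2941 - 0.158i)
|110⟩: (0.06076 - (0.8925 - 0.4469i))/(2√2) = (-0.2941 + 0.158i)
|111⟩: (-0.06076 + (0.8925 - 0.4469i))/(2√2) = (0.2941 - 0.158i)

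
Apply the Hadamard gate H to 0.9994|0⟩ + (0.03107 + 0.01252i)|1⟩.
(0.7287 + 0.008853i)|0⟩ + (0.6847 - 0.008853i)|1⟩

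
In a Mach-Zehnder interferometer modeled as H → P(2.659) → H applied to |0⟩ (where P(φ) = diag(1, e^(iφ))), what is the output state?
(0.0571 + 0.232i)|0⟩ + (0.9429 - 0.232i)|1⟩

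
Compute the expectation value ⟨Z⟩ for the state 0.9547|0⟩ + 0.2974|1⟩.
0.823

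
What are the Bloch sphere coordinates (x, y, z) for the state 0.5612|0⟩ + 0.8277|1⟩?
(0.929, 0, -0.3701)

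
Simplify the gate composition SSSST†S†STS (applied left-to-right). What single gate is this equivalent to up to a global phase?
S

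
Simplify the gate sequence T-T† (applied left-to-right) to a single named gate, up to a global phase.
I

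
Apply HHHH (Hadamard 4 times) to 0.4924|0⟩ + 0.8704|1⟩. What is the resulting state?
0.4924|0⟩ + 0.8704|1⟩

H² = I, so an even number of Hadamards cancels: H^4 = I and the state is unchanged.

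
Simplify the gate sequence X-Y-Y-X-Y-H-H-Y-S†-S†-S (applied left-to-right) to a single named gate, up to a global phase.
S†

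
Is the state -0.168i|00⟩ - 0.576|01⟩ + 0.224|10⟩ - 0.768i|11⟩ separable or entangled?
Separable

Writing the state as a|00⟩ + b|01⟩ + c|10⟩ + d|11⟩, it is a product state iff ad − bc = 0.
Here (a, b, c, d) = (-0.168i, -0.576, 0.224, -0.768i): ad − bc = (-0.168i)(-0.768i) − (-0.576)(0.224) = 0, so the state is separable.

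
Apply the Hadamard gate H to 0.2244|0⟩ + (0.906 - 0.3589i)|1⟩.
(0.7993 - 0.2538i)|0⟩ + (-0.482 + 0.2538i)|1⟩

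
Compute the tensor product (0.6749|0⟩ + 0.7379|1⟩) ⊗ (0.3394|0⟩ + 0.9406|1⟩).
0.2291|00⟩ + 0.6348|01⟩ + 0.2504|10⟩ + 0.6941|11⟩

amp(|b₁b₂…⟩) = product of the factor amplitudes for bits b₁, b₂, …; only kets whose every factor amplitude is nonzero survive.
|00⟩: (0.6749)(0.3394) = 0.2291
|01⟩: (0.6749)(0.9406) = 0.6348
|10⟩: (0.7379)(0.3394) = 0.2504
|11⟩: (0.7379)(0.9406) = 0.6941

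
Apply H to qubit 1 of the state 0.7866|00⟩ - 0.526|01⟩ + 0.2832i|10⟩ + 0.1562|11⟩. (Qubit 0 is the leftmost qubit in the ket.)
0.1843|00⟩ + 0.9281|01⟩ + (0.1105 + 0.2003i)|10⟩ + (-0.1105 + 0.2003i)|11⟩

H on qubit 1 mixes each pair of kets that differ only in qubit 1: amplitudes (a, b) of (|…0…⟩, |…1…⟩) become ((a + b)/√2, (a − b)/√2). Kets absent from the input have amplitude 0.
(|00⟩, |01⟩): (a, b) = (0.7866, -0.526) → (0.1843, 0.9281)
(|10⟩, |11⟩): (a, b) = (0.2832i, 0.1562) → ((0.1105 + 0.2003i), (-0.1105 + 0.2003i))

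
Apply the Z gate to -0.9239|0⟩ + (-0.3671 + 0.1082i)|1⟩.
-0.9239|0⟩ + (0.3671 - 0.1082i)|1⟩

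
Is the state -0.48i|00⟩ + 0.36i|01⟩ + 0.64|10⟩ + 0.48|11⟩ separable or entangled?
Entangled

Writing the state as a|00⟩ + b|01⟩ + c|10⟩ + d|11⟩, it is a product state iff ad − bc = 0.
Here (a, b, c, d) = (-0.48i, 0.36i, 0.64, 0.48): ad − bc = (-0.48i)(0.48) − (0.36i)(0.64) = -0.4608i ≠ 0, so the state is entangled.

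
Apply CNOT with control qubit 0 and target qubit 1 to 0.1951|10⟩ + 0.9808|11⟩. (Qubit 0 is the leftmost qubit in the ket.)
0.9808|10⟩ + 0.1951|11⟩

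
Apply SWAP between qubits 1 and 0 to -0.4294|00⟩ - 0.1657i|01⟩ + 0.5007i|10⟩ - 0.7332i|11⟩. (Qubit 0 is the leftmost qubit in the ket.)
-0.4294|00⟩ + 0.5007i|01⟩ - 0.1657i|10⟩ - 0.7332i|11⟩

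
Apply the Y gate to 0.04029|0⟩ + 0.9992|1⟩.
-0.9992i|0⟩ + 0.04029i|1⟩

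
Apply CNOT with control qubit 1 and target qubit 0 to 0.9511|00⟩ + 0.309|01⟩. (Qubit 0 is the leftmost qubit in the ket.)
0.9511|00⟩ + 0.309|11⟩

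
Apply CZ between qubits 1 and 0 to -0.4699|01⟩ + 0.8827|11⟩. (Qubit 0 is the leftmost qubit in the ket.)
-0.4699|01⟩ - 0.8827|11⟩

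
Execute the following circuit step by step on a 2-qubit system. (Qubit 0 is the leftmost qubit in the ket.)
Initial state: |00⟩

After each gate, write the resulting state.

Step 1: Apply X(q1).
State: |01⟩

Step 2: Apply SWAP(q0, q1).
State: |10⟩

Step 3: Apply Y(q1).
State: i|11⟩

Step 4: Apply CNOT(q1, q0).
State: i|01⟩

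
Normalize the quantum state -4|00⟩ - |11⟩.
-0.9701|00⟩ - 0.2425|11⟩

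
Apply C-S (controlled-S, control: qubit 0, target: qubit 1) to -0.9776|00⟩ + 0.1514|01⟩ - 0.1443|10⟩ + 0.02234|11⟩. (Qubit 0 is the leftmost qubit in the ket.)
-0.9776|00⟩ + 0.1514|01⟩ - 0.1443|10⟩ + 0.02234i|11⟩

C-S leaves the control-|0⟩ kets |00⟩, |01⟩ unchanged and applies S to qubit 1 on the control-|1⟩ pair (|10⟩, |11⟩).
S = [[1, 0], [0, i]].
With a = amp(|10⟩) = -0.1443 and b = amp(|11⟩) = 0.02234:
new amp(|10⟩) = (1)·a = -0.1443
new amp(|11⟩) = (i)·b = 0.02234i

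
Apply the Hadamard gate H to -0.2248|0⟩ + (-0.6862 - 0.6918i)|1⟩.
(-0.6442 - 0.4892i)|0⟩ + (0.3263 + 0.4892i)|1⟩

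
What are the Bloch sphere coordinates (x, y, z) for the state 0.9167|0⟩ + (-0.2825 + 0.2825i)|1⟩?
(-0.5179, 0.5179, 0.6807)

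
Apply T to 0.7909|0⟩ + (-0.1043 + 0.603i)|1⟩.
0.7909|0⟩ + (-0.5001 + 0.3526i)|1⟩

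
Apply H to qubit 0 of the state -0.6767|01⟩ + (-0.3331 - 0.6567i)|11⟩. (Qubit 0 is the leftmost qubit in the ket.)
(-0.714 - 0.4644i)|01⟩ + (-0.243 + 0.4644i)|11⟩

H on qubit 0 mixes each pair of kets that differ only in qubit 0: amplitudes (a, b) of (|…0…⟩, |…1…⟩) become ((a + b)/√2, (a − b)/√2). Kets absent from the input have amplitude 0.
(|01⟩, |11⟩): (a, b) = (-0.6767, (-0.3331 - 0.6567i)) → ((-0.714 - 0.4644i), (-0.243 + 0.4644i))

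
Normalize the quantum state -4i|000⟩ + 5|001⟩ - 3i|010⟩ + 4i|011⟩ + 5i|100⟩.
-0.4193i|000⟩ + 0.5241|001⟩ - 0.3145i|010⟩ + 0.4193i|011⟩ + 0.5241i|100⟩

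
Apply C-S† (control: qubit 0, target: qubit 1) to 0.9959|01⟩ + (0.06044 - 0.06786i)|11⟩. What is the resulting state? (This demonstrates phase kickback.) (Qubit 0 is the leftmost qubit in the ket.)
0.9959|01⟩ + (-0.06786 - 0.06044i)|11⟩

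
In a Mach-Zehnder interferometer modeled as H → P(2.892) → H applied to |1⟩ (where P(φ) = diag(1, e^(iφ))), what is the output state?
(0.9845 - 0.1235i)|0⟩ + (0.01549 + 0.1235i)|1⟩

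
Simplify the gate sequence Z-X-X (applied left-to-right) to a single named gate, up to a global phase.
Z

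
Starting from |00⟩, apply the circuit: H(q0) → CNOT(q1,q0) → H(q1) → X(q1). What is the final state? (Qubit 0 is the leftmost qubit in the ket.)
1/2|00⟩ + 1/2|01⟩ + 1/2|10⟩ + 1/2|11⟩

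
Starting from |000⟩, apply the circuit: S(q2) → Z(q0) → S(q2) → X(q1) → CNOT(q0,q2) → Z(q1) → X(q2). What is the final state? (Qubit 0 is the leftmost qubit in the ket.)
-|011⟩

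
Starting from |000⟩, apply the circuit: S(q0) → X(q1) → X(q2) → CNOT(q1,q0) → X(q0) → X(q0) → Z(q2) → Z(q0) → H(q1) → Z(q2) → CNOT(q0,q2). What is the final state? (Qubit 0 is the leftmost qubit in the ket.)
-1/√2|100⟩ + 1/√2|110⟩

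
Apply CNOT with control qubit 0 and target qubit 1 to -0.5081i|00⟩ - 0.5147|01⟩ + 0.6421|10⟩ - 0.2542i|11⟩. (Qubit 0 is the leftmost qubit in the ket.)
-0.5081i|00⟩ - 0.5147|01⟩ - 0.2542i|10⟩ + 0.6421|11⟩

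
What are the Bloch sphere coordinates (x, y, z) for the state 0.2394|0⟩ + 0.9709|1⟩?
(0.4649, 0, -0.8853)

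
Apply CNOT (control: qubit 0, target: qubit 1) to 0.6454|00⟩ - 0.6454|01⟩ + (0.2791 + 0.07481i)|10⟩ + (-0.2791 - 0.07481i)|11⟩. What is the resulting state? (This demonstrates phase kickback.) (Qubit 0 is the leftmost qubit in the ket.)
0.6454|00⟩ - 0.6454|01⟩ + (-0.2791 - 0.07481i)|10⟩ + (0.2791 + 0.07481i)|11⟩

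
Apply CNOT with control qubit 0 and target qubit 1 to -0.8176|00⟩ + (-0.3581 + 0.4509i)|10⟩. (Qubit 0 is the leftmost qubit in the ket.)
-0.8176|00⟩ + (-0.3581 + 0.4509i)|11⟩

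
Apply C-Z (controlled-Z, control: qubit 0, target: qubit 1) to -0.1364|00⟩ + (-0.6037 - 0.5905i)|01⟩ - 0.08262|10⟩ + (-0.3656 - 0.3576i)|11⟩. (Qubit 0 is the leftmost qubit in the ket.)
-0.1364|00⟩ + (-0.6037 - 0.5905i)|01⟩ - 0.08262|10⟩ + (0.3656 + 0.3576i)|11⟩

C-Z leaves the control-|0⟩ kets |00⟩, |01⟩ unchanged and applies Z to qubit 1 on the control-|1⟩ pair (|10⟩, |11⟩).
Z = [[1, 0], [0, -1]].
With a = amp(|10⟩) = -0.08262 and b = amp(|11⟩) = (-0.3656 - 0.3576i):
new amp(|10⟩) = (1)·a = -0.08262
new amp(|11⟩) = (-1)·b = (0.3656 + 0.3576i)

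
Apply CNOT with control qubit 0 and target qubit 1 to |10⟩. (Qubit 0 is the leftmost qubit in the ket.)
|11⟩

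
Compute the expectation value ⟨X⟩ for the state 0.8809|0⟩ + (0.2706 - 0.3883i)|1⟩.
0.4767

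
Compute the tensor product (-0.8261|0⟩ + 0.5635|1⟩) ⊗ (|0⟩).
-0.8261|00⟩ + 0.5635|10⟩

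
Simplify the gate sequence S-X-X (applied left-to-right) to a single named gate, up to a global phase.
S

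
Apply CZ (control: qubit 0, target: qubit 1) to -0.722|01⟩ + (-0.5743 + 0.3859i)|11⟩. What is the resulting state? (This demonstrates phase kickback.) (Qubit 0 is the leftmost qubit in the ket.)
-0.722|01⟩ + (0.5743 - 0.3859i)|11⟩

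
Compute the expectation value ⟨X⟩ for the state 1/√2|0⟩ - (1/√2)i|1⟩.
0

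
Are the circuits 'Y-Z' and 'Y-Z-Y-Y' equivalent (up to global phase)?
Yes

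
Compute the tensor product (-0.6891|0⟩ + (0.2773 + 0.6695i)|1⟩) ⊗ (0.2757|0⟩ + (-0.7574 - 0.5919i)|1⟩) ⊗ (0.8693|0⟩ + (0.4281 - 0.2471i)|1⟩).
-0.1652|000⟩ + (-0.08133 + 0.04695i)|001⟩ + (0.4537 + 0.3546i)|010⟩ + (0.3242 + 0.04565i)|011⟩ + (0.06646 + 0.1605i)|100⟩ + (0.07834 + 0.06013i)|101⟩ + (0.1619 - 0.5835i)|110⟩ + (-0.08612 - 0.3334i)|111⟩

amp(|b₁b₂…⟩) = product of the factor amplitudes for bits b₁, b₂, …; only kets whose every factor amplitude is nonzero survive.
|000⟩: (-0.6891)(0.2757)(0.8693) = -0.1652
|001⟩: (-0.6891)(0.2757)(0.4281 - 0.2471i) = (-0.08133 + 0.04695i)
|010⟩: (-0.6891)(-0.7574 - 0.5919i)(0.8693) = (0.4537 + 0.3546i)
|011⟩: (-0.6891)(-0.7574 - 0.5919i)(0.4281 - 0.2471i) = (0.3242 + 0.04565i)
|100⟩: (0.2773 + 0.6695i)(0.2757)(0.8693) = (0.06646 + 0.1605i)
|101⟩: (0.2773 + 0.6695i)(0.2757)(0.4281 - 0.2471i) = (0.07834 + 0.06013i)
|110⟩: (0.2773 + 0.6695i)(-0.7574 - 0.5919i)(0.8693) = (0.1619 - 0.5835i)
|111⟩: (0.2773 + 0.6695i)(-0.7574 - 0.5919i)(0.4281 - 0.2471i) = (-0.08612 - 0.3334i)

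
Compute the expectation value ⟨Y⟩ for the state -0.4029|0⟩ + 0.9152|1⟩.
0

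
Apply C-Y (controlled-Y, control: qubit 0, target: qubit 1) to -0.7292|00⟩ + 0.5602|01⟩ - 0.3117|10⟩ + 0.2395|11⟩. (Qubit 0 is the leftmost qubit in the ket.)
-0.7292|00⟩ + 0.5602|01⟩ - 0.2395i|10⟩ - 0.3117i|11⟩

C-Y leaves the control-|0⟩ kets |00⟩, |01⟩ unchanged and applies Y to qubit 1 on the control-|1⟩ pair (|10⟩, |11⟩).
Y = [[0, -i], [i, 0]].
With a = amp(|10⟩) = -0.3117 and b = amp(|11⟩) = 0.2395:
new amp(|10⟩) = (-i)·b = -0.2395i
new amp(|11⟩) = (i)·a = -0.3117i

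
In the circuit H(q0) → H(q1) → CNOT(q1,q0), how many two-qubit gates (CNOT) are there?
1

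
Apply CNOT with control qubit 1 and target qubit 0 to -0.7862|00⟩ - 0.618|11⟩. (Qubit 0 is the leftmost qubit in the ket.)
-0.7862|00⟩ - 0.618|01⟩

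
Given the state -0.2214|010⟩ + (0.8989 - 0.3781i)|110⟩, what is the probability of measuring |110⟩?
0.951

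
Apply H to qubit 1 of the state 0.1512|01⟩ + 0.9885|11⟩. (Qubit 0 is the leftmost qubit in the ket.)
0.1069|00⟩ - 0.1069|01⟩ + 0.699|10⟩ - 0.699|11⟩

H on qubit 1 mixes each pair of kets that differ only in qubit 1: amplitudes (a, b) of (|…0…⟩, |…1…⟩) become ((a + b)/√2, (a − b)/√2). Kets absent from the input have amplitude 0.
(|00⟩, |01⟩): (a, b) = (0, 0.1512) → (0.1069, -0.1069)
(|10⟩, |11⟩): (a, b) = (0, 0.9885) → (0.699, -0.699)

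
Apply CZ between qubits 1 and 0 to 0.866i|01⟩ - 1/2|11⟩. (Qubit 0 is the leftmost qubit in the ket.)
0.866i|01⟩ + 1/2|11⟩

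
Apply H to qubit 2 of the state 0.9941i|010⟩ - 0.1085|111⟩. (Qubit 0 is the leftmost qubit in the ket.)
0.7029i|010⟩ + 0.7029i|011⟩ - 0.07672|110⟩ + 0.07672|111⟩

H on qubit 2 mixes each pair of kets that differ only in qubit 2: amplitudes (a, b) of (|…0…⟩, |…1…⟩) become ((a + b)/√2, (a − b)/√2). Kets absent from the input have amplitude 0.
(|010⟩, |011⟩): (a, b) = (0.9941i, 0) → (0.7029i, 0.7029i)
(|110⟩, |111⟩): (a, b) = (0, -0.1085) → (-0.07672, 0.07672)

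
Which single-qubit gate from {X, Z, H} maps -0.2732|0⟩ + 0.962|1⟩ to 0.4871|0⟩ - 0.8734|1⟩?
H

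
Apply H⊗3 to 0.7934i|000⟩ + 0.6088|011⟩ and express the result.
(0.2152 + 0.2805i)|000⟩ + (-0.2152 + 0.2805i)|001⟩ + (-0.2152 + 0.2805i)|010⟩ + (0.2152 + 0.2805i)|011⟩ + (0.2152 + 0.2805i)|100⟩ + (-0.2152 + 0.2805i)|101⟩ + (-0.2152 + 0.2805i)|110⟩ + (0.2152 + 0.2805i)|111⟩

H⊗3 gives amp(|y⟩) = (1/2√2) Σ_x (−1)^(x·y) amp(|x⟩), where x·y is the number of positions in which both x and y have a 1.
|000⟩: (0.7934i + 0.6088)/(2√2) = (0.2152 + 0.2805i)
|001⟩: (0.7934i - 0.6088)/(2√2) = (-0.2152 + 0.2805i)
|010⟩: (0.7934i - 0.6088)/(2√2) = (-0.2152 + 0.2805i)
|011⟩: (0.7934i + 0.6088)/(2√2) = (0.2152 + 0.2805i)
|100⟩: (0.7934i + 0.6088)/(2√2) = (0.2152 + 0.2805i)
|101⟩: (0.7934i - 0.6088)/(2√2) = (-0.2152 + 0.2805i)
|110⟩: (0.7934i - 0.6088)/(2√2) = (-0.2152 + 0.2805i)
|111⟩: (0.7934i + 0.6088)/(2√2) = (0.2152 + 0.2805i)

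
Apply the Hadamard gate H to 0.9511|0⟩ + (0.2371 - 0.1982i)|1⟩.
(0.8402 - 0.1401i)|0⟩ + (0.5049 + 0.1401i)|1⟩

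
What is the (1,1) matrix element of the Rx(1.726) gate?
0.6502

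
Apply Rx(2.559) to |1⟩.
-0.9579i|0⟩ + 0.2872|1⟩

Rx(2.559) = [[cos(θ/2), −i·sin(θ/2)], [−i·sin(θ/2), cos(θ/2)]]; θ = 2.559, cos(θ/2) ≈ 0.287194, sin(θ/2) ≈ 0.957872.
With a = amp(|0⟩) = 0 and b = amp(|1⟩) = 1:
new amp(|0⟩) = (0.287194)·a + (-0.957872i)·b = -0.9579i
new amp(|1⟩) = (-0.957872i)·a + (0.287194)·b = 0.2872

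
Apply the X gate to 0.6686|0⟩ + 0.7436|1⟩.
0.7436|0⟩ + 0.6686|1⟩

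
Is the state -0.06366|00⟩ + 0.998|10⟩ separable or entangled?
Separable

Writing the state as a|00⟩ + b|01⟩ + c|10⟩ + d|11⟩, it is a product state iff ad − bc = 0.
Here (a, b, c, d) = (-0.06366, 0, 0.998, 0): ad − bc = (-0.06366)(0) − (0)(0.998) = 0, so the state is separable.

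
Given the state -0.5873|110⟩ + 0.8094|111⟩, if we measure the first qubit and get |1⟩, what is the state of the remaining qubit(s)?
-0.5873|10⟩ + 0.8094|11⟩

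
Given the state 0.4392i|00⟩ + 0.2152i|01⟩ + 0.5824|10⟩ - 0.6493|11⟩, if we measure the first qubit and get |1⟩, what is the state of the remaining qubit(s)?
0.6677|0⟩ - 0.7444|1⟩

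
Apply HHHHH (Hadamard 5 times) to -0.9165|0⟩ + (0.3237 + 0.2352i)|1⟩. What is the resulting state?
(-0.4192 + 0.1663i)|0⟩ + (-0.877 - 0.1663i)|1⟩

H² = I, so H^5 = H: a single Hadamard. With (a, b) = (-0.9165, (0.3237 + 0.2352i)), H gives ((a + b)/√2, (a − b)/√2) = ((-0.4192 + 0.1663i), (-0.877 - 0.1663i)).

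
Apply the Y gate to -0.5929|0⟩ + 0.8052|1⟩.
-0.8052i|0⟩ - 0.5929i|1⟩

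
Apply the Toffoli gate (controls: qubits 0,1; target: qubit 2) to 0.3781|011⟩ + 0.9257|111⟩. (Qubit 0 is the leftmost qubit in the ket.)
0.3781|011⟩ + 0.9257|110⟩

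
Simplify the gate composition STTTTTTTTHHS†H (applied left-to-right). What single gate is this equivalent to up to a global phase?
H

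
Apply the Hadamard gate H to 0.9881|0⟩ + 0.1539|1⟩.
0.8075|0⟩ + 0.5899|1⟩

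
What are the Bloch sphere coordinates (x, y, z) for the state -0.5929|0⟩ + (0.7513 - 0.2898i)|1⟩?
(-0.8909, 0.3436, -0.2969)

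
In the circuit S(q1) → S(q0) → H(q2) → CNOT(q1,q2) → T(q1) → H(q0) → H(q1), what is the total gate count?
7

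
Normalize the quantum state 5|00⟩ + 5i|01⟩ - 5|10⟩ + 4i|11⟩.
0.5241|00⟩ + 0.5241i|01⟩ - 0.5241|10⟩ + 0.4193i|11⟩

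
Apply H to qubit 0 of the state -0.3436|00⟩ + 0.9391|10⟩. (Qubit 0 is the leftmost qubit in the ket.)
0.4211|00⟩ - 0.907|10⟩

H on qubit 0 mixes each pair of kets that differ only in qubit 0: amplitudes (a, b) of (|…0…⟩, |…1…⟩) become ((a + b)/√2, (a − b)/√2). Kets absent from the input have amplitude 0.
(|00⟩, |10⟩): (a, b) = (-0.3436, 0.9391) → (0.4211, -0.907)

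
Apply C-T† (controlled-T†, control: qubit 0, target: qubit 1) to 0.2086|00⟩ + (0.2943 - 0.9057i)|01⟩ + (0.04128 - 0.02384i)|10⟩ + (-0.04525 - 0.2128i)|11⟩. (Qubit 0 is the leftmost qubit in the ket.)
0.2086|00⟩ + (0.2943 - 0.9057i)|01⟩ + (0.04128 - 0.02384i)|10⟩ + (-0.1825 - 0.1185i)|11⟩

C-T† leaves the control-|0⟩ kets |00⟩, |01⟩ unchanged and applies T† to qubit 1 on the control-|1⟩ pair (|10⟩, |11⟩).
T† = [[1, 0], [0, (1/√2 - (1/√2)i)]].
With a = amp(|10⟩) = (0.04128 - 0.02384i) and b = amp(|11⟩) = (-0.04525 - 0.2128i):
new amp(|10⟩) = (1)·a = (0.04128 - 0.02384i)
new amp(|11⟩) = (1/√2 - (1/√2)i)·b = (-0.1825 - 0.1185i)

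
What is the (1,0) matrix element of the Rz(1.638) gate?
0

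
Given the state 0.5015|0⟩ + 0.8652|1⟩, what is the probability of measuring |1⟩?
0.7486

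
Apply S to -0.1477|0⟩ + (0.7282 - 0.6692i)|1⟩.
-0.1477|0⟩ + (0.6692 + 0.7282i)|1⟩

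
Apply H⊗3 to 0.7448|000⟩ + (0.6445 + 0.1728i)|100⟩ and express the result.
(0.4912 + 0.06109i)|000⟩ + (0.4912 + 0.06109i)|001⟩ + (0.4912 + 0.06109i)|010⟩ + (0.4912 + 0.06109i)|011⟩ + (0.03546 - 0.06109i)|100⟩ + (0.03546 - 0.06109i)|101⟩ + (0.03546 - 0.06109i)|110⟩ + (0.03546 - 0.06109i)|111⟩

H⊗3 gives amp(|y⟩) = (1/2√2) Σ_x (−1)^(x·y) amp(|x⟩), where x·y is the number of positions in which both x and y have a 1.
|000⟩: (0.7448 + (0.6445 + 0.1728i))/(2√2) = (0.4912 + 0.06109i)
|001⟩: (0.7448 + (0.6445 + 0.1728i))/(2√2) = (0.4912 + 0.06109i)
|010⟩: (0.7448 + (0.6445 + 0.1728i))/(2√2) = (0.4912 + 0.06109i)
|011⟩: (0.7448 + (0.6445 + 0.1728i))/(2√2) = (0.4912 + 0.06109i)
|100⟩: (0.7448 - (0.6445 + 0.1728i))/(2√2) = (0.03546 - 0.06109i)
|101⟩: (0.7448 - (0.6445 + 0.1728i))/(2√2) = (0.03546 - 0.06109i)
|110⟩: (0.7448 - (0.6445 + 0.1728i))/(2√2) = (0.03546 - 0.06109i)
|111⟩: (0.7448 - (0.6445 + 0.1728i))/(2√2) = (0.03546 - 0.06109i)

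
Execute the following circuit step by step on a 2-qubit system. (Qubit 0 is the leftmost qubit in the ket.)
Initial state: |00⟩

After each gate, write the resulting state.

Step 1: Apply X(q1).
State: |01⟩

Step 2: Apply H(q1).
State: 1/√2|00⟩ - 1/√2|01⟩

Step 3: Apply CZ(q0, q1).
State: 1/√2|00⟩ - 1/√2|01⟩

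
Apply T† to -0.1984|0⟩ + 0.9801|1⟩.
-0.1984|0⟩ + (0.693 - 0.693i)|1⟩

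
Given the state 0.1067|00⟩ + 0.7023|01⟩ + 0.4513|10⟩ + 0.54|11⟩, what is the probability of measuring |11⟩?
0.2916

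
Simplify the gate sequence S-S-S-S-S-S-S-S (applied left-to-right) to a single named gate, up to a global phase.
I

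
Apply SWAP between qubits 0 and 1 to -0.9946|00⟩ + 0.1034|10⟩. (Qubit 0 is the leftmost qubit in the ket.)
-0.9946|00⟩ + 0.1034|01⟩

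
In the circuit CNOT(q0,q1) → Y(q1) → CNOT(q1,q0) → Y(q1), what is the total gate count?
4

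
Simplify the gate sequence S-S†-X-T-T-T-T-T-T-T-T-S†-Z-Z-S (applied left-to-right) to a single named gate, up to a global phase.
X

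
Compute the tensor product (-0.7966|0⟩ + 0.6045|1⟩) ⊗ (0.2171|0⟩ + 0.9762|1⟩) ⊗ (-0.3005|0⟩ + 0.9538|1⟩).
0.05197|000⟩ - 0.165|001⟩ + 0.2337|010⟩ - 0.7417|011⟩ - 0.03944|100⟩ + 0.1252|101⟩ - 0.1773|110⟩ + 0.5628|111⟩

amp(|b₁b₂…⟩) = product of the factor amplitudes for bits b₁, b₂, …; only kets whose every factor amplitude is nonzero survive.
|000⟩: (-0.7966)(0.2171)(-0.3005) = 0.05197
|001⟩: (-0.7966)(0.2171)(0.9538) = -0.165
|010⟩: (-0.7966)(0.9762)(-0.3005) = 0.2337
|011⟩: (-0.7966)(0.9762)(0.9538) = -0.7417
|100⟩: (0.6045)(0.2171)(-0.3005) = -0.03944
|101⟩: (0.6045)(0.2171)(0.9538) = 0.1252
|110⟩: (0.6045)(0.9762)(-0.3005) = -0.1773
|111⟩: (0.6045)(0.9762)(0.9538) = 0.5628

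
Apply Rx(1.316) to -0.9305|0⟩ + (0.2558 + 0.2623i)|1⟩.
(-0.5758 - 0.1564i)|0⟩ + (0.2024 + 0.7766i)|1⟩

Rx(1.316) = [[cos(θ/2), −i·sin(θ/2)], [−i·sin(θ/2), cos(θ/2)]]; θ = 1.316, cos(θ/2) ≈ 0.791217, sin(θ/2) ≈ 0.611536.
With a = amp(|0⟩) = -0.9305 and b = amp(|1⟩) = (0.2558 + 0.2623i):
new amp(|0⟩) = (0.791217)·a + (-0.611536i)·b = (-0.5758 - 0.1564i)
new amp(|1⟩) = (-0.611536i)·a + (0.791217)·b = (0.2024 + 0.7766i)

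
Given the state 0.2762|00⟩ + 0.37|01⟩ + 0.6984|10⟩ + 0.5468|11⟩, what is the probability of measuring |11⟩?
0.299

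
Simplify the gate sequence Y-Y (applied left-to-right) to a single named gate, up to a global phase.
I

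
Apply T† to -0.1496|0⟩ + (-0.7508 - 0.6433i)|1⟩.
-0.1496|0⟩ + (-0.9858 + 0.07601i)|1⟩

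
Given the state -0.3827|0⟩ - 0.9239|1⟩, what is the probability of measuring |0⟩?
0.1465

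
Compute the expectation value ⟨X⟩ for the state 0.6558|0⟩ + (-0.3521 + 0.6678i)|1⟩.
-0.4618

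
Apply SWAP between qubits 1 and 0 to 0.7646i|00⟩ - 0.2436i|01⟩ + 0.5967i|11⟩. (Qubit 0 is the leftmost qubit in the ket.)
0.7646i|00⟩ - 0.2436i|10⟩ + 0.5967i|11⟩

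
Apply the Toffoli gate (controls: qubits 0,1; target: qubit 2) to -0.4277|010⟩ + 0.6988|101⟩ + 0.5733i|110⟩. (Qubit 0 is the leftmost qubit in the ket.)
-0.4277|010⟩ + 0.6988|101⟩ + 0.5733i|111⟩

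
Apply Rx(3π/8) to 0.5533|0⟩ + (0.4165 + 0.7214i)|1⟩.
(0.8608 - 0.2314i)|0⟩ + (0.3463 + 0.2924i)|1⟩

Rx(3π/8) = [[cos(θ/2), −i·sin(θ/2)], [−i·sin(θ/2), cos(θ/2)]]; θ = 3π/8, cos(θ/2) ≈ 0.83147, sin(θ/2) ≈ 0.55557.
With a = amp(|0⟩) = 0.5533 and b = amp(|1⟩) = (0.4165 + 0.7214i):
new amp(|0⟩) = (0.83147)·a + (-0.55557i)·b = (0.8608 - 0.2314i)
new amp(|1⟩) = (-0.55557i)·a + (0.83147)·b = (0.3463 + 0.2924i)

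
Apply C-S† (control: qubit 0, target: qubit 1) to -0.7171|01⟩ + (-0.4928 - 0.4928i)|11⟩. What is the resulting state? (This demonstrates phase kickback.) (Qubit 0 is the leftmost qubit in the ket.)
-0.7171|01⟩ + (-0.4928 + 0.4928i)|11⟩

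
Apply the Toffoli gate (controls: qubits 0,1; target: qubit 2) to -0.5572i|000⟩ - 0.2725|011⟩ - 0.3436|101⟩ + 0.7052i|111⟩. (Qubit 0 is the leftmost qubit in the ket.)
-0.5572i|000⟩ - 0.2725|011⟩ - 0.3436|101⟩ + 0.7052i|110⟩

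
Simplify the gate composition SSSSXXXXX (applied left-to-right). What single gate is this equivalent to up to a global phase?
X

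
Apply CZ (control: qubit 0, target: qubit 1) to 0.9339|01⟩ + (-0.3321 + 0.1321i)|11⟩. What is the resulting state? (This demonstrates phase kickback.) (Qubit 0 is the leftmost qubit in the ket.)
0.9339|01⟩ + (0.3321 - 0.1321i)|11⟩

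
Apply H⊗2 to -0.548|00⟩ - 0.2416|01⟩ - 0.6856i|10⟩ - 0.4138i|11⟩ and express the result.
(-0.3948 - 0.5497i)|00⟩ + (-0.1532 - 0.1359i)|01⟩ + (-0.3948 + 0.5497i)|10⟩ + (-0.1532 + 0.1359i)|11⟩

H⊗2 gives amp(|y⟩) = (1/2) Σ_x (−1)^(x·y) amp(|x⟩), where x·y is the number of positions in which both x and y have a 1.
|00⟩: (-0.548 - 0.2416 - 0.6856i - 0.4138i)/2 = (-0.3948 - 0.5497i)
|01⟩: (-0.548 + 0.2416 - 0.6856i + 0.4138i)/2 = (-0.1532 - 0.1359i)
|10⟩: (-0.548 - 0.2416 + 0.6856i + 0.4138i)/2 = (-0.3948 + 0.5497i)
|11⟩: (-0.548 + 0.2416 + 0.6856i - 0.4138i)/2 = (-0.1532 + 0.1359i)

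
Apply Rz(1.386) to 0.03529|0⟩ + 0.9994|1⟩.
(0.02715 - 0.02254i)|0⟩ + (0.7689 + 0.6385i)|1⟩

Rz(1.386) = [[e^(−iθ/2), 0], [0, e^(iθ/2)]] with e^(±iθ/2) = cos(θ/2) ± i·sin(θ/2); θ = 1.386, cos(θ/2) ≈ 0.769333, sin(θ/2) ≈ 0.638848.
With a = amp(|0⟩) = 0.03529 and b = amp(|1⟩) = 0.9994:
new amp(|0⟩) = (0.769333 - 0.638848i)·a = (0.02715 - 0.02254i)
new amp(|1⟩) = (0.769333 + 0.638848i)·b = (0.7689 + 0.6385i)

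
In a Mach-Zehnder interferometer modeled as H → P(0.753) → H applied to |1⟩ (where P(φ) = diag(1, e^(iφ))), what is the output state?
(0.1352 - 0.3419i)|0⟩ + (0.8648 + 0.3419i)|1⟩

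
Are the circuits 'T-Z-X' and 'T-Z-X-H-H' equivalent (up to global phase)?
Yes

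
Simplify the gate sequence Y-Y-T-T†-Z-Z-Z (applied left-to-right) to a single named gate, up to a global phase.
Z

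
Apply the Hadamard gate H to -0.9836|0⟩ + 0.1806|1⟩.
-0.5678|0⟩ - 0.8232|1⟩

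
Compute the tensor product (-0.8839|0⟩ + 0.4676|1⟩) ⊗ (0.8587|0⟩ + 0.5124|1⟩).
-0.759|00⟩ - 0.4529|01⟩ + 0.4015|10⟩ + 0.2396|11⟩

amp(|b₁b₂…⟩) = product of the factor amplitudes for bits b₁, b₂, …; only kets whose every factor amplitude is nonzero survive.
|00⟩: (-0.8839)(0.8587) = -0.759
|01⟩: (-0.8839)(0.5124) = -0.4529
|10⟩: (0.4676)(0.8587) = 0.4015
|11⟩: (0.4676)(0.5124) = 0.2396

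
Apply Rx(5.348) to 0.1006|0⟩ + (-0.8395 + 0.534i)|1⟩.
(0.1509 + 0.3784i)|0⟩ + (0.7494 - 0.522i)|1⟩

Rx(5.348) = [[cos(θ/2), −i·sin(θ/2)], [−i·sin(θ/2), cos(θ/2)]]; θ = 5.348, cos(θ/2) ≈ -0.892656, sin(θ/2) ≈ 0.450739.
With a = amp(|0⟩) = 0.1006 and b = amp(|1⟩) = (-0.8395 + 0.534i):
new amp(|0⟩) = (-0.892656)·a + (-0.450739i)·b = (0.1509 + 0.3784i)
new amp(|1⟩) = (-0.450739i)·a + (-0.892656)·b = (0.7494 - 0.522i)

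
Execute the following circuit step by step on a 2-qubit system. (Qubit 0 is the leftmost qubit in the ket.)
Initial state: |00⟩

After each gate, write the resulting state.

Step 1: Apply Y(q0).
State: i|10⟩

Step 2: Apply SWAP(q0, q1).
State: i|01⟩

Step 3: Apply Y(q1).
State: |00⟩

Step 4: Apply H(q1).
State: 1/√2|00⟩ + 1/√2|01⟩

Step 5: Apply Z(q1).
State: 1/√2|00⟩ - 1/√2|01⟩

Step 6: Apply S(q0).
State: 1/√2|00⟩ - 1/√2|01⟩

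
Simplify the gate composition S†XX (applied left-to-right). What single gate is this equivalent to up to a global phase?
S†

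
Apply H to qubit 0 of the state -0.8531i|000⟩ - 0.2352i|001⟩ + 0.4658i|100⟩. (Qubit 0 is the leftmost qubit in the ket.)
-0.2739i|000⟩ - 0.1663i|001⟩ - 0.9326i|100⟩ - 0.1663i|101⟩

H on qubit 0 mixes each pair of kets that differ only in qubit 0: amplitudes (a, b) of (|…0…⟩, |…1…⟩) become ((a + b)/√2, (a − b)/√2). Kets absent from the input have amplitude 0.
(|000⟩, |100⟩): (a, b) = (-0.8531i, 0.4658i) → (-0.2739i, -0.9326i)
(|001⟩, |101⟩): (a, b) = (-0.2352i, 0) → (-0.1663i, -0.1663i)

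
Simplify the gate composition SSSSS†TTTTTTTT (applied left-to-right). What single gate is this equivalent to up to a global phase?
S†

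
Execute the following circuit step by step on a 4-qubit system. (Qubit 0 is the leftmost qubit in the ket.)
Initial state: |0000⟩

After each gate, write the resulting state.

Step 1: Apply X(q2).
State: |0010⟩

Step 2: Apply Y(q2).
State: -i|0000⟩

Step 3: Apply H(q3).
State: -(1/√2)i|0000⟩ - (1/√2)i|0001⟩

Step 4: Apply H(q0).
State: -(1/2)i|0000⟩ - (1/2)i|0001⟩ - (1/2)i|1000⟩ - (1/2)i|1001⟩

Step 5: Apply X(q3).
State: -(1/2)i|0000⟩ - (1/2)i|0001⟩ - (1/2)i|1000⟩ - (1/2)i|1001⟩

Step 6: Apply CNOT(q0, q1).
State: -(1/2)i|0000⟩ - (1/2)i|0001⟩ - (1/2)i|1100⟩ - (1/2)i|1101⟩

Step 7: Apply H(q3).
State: -(1/√2)i|0000⟩ - (1/√2)i|1100⟩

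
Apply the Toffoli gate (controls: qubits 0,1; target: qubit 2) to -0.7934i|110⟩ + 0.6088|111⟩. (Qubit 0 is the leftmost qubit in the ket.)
0.6088|110⟩ - 0.7934i|111⟩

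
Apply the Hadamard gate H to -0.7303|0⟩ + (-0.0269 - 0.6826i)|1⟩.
(-0.5354 - 0.4827i)|0⟩ + (-0.4974 + 0.4827i)|1⟩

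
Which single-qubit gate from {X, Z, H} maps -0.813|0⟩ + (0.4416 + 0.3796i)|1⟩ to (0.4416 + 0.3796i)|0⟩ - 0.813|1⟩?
X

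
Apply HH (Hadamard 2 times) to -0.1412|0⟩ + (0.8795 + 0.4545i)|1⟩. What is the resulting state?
-0.1412|0⟩ + (0.8795 + 0.4545i)|1⟩

H² = I, so an even number of Hadamards cancels: H^2 = I and the state is unchanged.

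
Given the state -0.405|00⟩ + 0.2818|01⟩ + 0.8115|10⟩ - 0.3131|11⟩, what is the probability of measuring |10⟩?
0.6585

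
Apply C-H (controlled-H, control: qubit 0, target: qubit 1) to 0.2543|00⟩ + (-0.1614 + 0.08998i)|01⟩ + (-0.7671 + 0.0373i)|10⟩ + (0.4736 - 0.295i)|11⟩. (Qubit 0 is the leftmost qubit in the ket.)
0.2543|00⟩ + (-0.1614 + 0.08998i)|01⟩ + (-0.2075 - 0.1822i)|10⟩ + (-0.8773 + 0.235i)|11⟩

C-H leaves the control-|0⟩ kets |00⟩, |01⟩ unchanged and applies H to qubit 1 on the control-|1⟩ pair (|10⟩, |11⟩).
H = [[1/√2, 1/√2], [1/√2, -1/√2]].
With a = amp(|10⟩) = (-0.7671 + 0.0373i) and b = amp(|11⟩) = (0.4736 - 0.295i):
new amp(|10⟩) = (1/√2)·a + (1/√2)·b = (-0.2075 - 0.1822i)
new amp(|11⟩) = (1/√2)·a + (-1/√2)·b = (-0.8773 + 0.235i)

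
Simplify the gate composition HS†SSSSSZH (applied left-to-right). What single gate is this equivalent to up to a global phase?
X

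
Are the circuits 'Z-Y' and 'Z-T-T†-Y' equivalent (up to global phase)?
Yes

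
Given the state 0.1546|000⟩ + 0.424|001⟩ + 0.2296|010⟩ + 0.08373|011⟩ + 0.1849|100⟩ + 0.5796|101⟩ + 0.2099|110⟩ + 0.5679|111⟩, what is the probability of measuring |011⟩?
0.007011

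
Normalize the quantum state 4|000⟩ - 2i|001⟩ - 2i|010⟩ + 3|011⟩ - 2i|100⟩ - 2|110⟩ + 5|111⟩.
0.4924|000⟩ - 0.2462i|001⟩ - 0.2462i|010⟩ + 0.3693|011⟩ - 0.2462i|100⟩ - 0.2462|110⟩ + 0.6155|111⟩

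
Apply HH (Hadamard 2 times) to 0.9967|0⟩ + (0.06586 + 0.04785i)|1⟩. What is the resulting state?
0.9967|0⟩ + (0.06586 + 0.04785i)|1⟩

H² = I, so an even number of Hadamards cancels: H^2 = I and the state is unchanged.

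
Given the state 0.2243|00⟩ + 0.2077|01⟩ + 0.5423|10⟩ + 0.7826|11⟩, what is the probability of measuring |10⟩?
0.2941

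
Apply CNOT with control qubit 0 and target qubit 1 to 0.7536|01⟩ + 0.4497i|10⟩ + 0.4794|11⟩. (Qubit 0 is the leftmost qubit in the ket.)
0.7536|01⟩ + 0.4794|10⟩ + 0.4497i|11⟩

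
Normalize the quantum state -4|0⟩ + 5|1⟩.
-0.6247|0⟩ + 0.7809|1⟩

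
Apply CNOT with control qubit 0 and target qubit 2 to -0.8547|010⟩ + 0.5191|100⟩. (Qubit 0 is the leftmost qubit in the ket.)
-0.8547|010⟩ + 0.5191|101⟩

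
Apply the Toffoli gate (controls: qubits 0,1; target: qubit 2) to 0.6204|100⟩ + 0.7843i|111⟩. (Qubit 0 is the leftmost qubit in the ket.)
0.6204|100⟩ + 0.7843i|110⟩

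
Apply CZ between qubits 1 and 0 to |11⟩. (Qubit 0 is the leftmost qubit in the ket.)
-|11⟩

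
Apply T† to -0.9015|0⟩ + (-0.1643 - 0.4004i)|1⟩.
-0.9015|0⟩ + (-0.3993 - 0.1669i)|1⟩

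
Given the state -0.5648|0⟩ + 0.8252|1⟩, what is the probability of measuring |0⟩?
0.319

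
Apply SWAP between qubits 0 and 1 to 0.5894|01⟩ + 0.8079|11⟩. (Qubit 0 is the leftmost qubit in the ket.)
0.5894|10⟩ + 0.8079|11⟩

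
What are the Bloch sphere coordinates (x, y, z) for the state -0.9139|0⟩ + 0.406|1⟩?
(-0.7421, 0, 0.6704)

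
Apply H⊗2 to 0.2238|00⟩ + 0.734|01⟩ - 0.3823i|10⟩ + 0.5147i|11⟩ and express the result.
(0.4789 + 0.0662i)|00⟩ + (-0.2551 - 0.4485i)|01⟩ + (0.4789 - 0.0662i)|10⟩ + (-0.2551 + 0.4485i)|11⟩

H⊗2 gives amp(|y⟩) = (1/2) Σ_x (−1)^(x·y) amp(|x⟩), where x·y is the number of positions in which both x and y have a 1.
|00⟩: (0.2238 + 0.734 - 0.3823i + 0.5147i)/2 = (0.4789 + 0.0662i)
|01⟩: (0.2238 - 0.734 - 0.3823i - 0.5147i)/2 = (-0.2551 - 0.4485i)
|10⟩: (0.2238 + 0.734 + 0.3823i - 0.5147i)/2 = (0.4789 - 0.0662i)
|11⟩: (0.2238 - 0.734 + 0.3823i + 0.5147i)/2 = (-0.2551 + 0.4485i)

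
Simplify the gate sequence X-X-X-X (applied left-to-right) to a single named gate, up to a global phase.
I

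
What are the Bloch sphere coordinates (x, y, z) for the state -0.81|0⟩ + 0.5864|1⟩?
(-0.95, 0, 0.3122)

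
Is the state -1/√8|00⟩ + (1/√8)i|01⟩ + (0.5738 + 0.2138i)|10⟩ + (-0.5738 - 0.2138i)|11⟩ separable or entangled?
Entangled

Writing the state as a|00⟩ + b|01⟩ + c|10⟩ + d|11⟩, it is a product state iff ad − bc = 0.
Here (a, b, c, d) = (-1/√8, (1/√8)i, (0.5738 + 0.2138i), (-0.5738 - 0.2138i)): ad − bc = (-1/√8)(-0.5738 - 0.2138i) − ((1/√8)i)(0.5738 + 0.2138i) = (0.2785 - 0.1273i) ≠ 0, so the state is entangled.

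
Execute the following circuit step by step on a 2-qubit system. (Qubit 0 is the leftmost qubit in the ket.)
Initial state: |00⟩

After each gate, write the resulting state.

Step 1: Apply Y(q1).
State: i|01⟩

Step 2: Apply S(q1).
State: -|01⟩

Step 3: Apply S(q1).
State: -i|01⟩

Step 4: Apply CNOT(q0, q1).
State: -i|01⟩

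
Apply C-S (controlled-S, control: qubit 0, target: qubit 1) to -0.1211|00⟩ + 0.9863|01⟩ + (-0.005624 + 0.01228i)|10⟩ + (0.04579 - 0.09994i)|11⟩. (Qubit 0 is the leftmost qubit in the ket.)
-0.1211|00⟩ + 0.9863|01⟩ + (-0.005624 + 0.01228i)|10⟩ + (0.09994 + 0.04579i)|11⟩

C-S leaves the control-|0⟩ kets |00⟩, |01⟩ unchanged and applies S to qubit 1 on the control-|1⟩ pair (|10⟩, |11⟩).
S = [[1, 0], [0, i]].
With a = amp(|10⟩) = (-0.005624 + 0.01228i) and b = amp(|11⟩) = (0.04579 - 0.09994i):
new amp(|10⟩) = (1)·a = (-0.005624 + 0.01228i)
new amp(|11⟩) = (i)·b = (0.09994 + 0.04579i)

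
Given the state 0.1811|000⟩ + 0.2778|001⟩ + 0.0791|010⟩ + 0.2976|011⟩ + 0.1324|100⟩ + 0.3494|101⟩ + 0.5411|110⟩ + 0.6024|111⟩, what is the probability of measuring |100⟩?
0.01753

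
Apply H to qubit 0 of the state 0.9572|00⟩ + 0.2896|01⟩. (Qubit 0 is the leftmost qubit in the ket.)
0.6768|00⟩ + 0.2048|01⟩ + 0.6768|10⟩ + 0.2048|11⟩

H on qubit 0 mixes each pair of kets that differ only in qubit 0: amplitudes (a, b) of (|…0…⟩, |…1…⟩) become ((a + b)/√2, (a − b)/√2). Kets absent from the input have amplitude 0.
(|00⟩, |10⟩): (a, b) = (0.9572, 0) → (0.6768, 0.6768)
(|01⟩, |11⟩): (a, b) = (0.2896, 0) → (0.2048, 0.2048)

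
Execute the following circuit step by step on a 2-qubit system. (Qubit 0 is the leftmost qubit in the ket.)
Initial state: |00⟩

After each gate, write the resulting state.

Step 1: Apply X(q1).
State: |01⟩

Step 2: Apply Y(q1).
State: -i|00⟩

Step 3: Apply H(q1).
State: -(1/√2)i|00⟩ - (1/√2)i|01⟩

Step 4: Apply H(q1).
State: -i|00⟩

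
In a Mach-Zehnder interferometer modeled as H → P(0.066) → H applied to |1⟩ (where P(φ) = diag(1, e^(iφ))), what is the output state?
(0.001089 - 0.03298i)|0⟩ + (0.9989 + 0.03298i)|1⟩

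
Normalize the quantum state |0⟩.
|0⟩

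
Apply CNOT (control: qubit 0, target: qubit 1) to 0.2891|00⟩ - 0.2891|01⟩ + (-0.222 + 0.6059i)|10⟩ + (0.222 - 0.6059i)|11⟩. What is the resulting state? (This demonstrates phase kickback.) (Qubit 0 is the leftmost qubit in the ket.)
0.2891|00⟩ - 0.2891|01⟩ + (0.222 - 0.6059i)|10⟩ + (-0.222 + 0.6059i)|11⟩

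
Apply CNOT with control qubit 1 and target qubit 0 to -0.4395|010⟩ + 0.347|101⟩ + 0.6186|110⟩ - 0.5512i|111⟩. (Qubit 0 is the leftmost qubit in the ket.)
0.6186|010⟩ - 0.5512i|011⟩ + 0.347|101⟩ - 0.4395|110⟩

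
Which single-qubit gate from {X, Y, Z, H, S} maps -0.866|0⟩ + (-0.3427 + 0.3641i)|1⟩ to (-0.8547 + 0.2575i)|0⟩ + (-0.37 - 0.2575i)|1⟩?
H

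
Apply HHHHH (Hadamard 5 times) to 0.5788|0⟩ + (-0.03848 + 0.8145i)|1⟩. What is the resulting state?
(0.3821 + 0.5759i)|0⟩ + (0.4365 - 0.5759i)|1⟩

H² = I, so H^5 = H: a single Hadamard. With (a, b) = (0.5788, (-0.03848 + 0.8145i)), H gives ((a + b)/√2, (a − b)/√2) = ((0.3821 + 0.5759i), (0.4365 - 0.5759i)).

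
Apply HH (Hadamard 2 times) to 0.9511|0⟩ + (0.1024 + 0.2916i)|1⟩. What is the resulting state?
0.9511|0⟩ + (0.1024 + 0.2916i)|1⟩

H² = I, so an even number of Hadamards cancels: H^2 = I and the state is unchanged.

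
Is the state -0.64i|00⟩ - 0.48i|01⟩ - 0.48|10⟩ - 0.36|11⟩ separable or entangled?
Separable

Writing the state as a|00⟩ + b|01⟩ + c|10⟩ + d|11⟩, it is a product state iff ad − bc = 0.
Here (a, b, c, d) = (-0.64i, -0.48i, -0.48, -0.36): ad − bc = (-0.64i)(-0.36) − (-0.48i)(-0.48) = 0, so the state is separable.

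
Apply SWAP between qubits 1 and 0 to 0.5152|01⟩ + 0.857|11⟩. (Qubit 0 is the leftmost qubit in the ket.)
0.5152|10⟩ + 0.857|11⟩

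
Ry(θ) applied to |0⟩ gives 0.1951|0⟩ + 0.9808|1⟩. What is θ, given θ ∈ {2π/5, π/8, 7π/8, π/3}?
7π/8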